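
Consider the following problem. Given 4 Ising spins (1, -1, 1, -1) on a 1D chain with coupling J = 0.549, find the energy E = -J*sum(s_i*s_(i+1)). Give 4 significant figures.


Step 1: Nearest-neighbor products: -1, -1, -1
Step 2: Sum of products = -3
Step 3: E = -0.549 * -3 = 1.647

1.647


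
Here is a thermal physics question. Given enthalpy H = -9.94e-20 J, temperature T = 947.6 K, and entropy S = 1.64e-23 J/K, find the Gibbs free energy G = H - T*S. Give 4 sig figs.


Step 1: T*S = 947.6 * 1.64e-23 = 1.554e-20 J
Step 2: G = H - T*S = -9.94e-20 - 1.554e-20
Step 3: G = -1.149e-19 J

-1.149e-19


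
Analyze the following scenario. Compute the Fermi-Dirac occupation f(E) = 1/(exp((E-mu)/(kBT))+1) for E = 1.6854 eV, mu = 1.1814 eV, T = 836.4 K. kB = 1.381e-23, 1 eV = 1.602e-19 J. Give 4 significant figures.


Step 1: (E - mu) = 1.6854 - 1.1814 = 0.504 eV
Step 2: Convert: (E-mu)*eV = 8.074e-20 J
Step 3: x = (E-mu)*eV/(kB*T) = 6.99
Step 4: f = 1/(exp(6.99)+1) = 0.0009201

0.0009201


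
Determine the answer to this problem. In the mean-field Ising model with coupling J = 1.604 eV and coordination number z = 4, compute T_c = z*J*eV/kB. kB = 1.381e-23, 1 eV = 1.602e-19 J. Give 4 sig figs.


Step 1: z*J = 4*1.604 = 6.416 eV
Step 2: Convert to Joules: 6.416*1.602e-19 = 1.028e-18 J
Step 3: T_c = 1.028e-18 / 1.381e-23 = 7.443e+04 K

7.443e+04


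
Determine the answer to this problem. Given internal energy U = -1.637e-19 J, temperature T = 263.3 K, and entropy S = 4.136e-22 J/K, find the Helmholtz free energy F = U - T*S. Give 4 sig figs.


Step 1: T*S = 263.3 * 4.136e-22 = 1.089e-19 J
Step 2: F = U - T*S = -1.637e-19 - 1.089e-19
Step 3: F = -2.726e-19 J

-2.726e-19


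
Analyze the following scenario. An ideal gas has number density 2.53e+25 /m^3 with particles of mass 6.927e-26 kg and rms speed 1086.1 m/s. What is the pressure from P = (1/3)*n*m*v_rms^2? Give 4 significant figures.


Step 1: v_rms^2 = 1086.1^2 = 1.18e+06
Step 2: n*m = 2.53e+25*6.927e-26 = 1.753
Step 3: P = (1/3)*1.753*1.18e+06 = 6.891e+05 Pa

6.891e+05


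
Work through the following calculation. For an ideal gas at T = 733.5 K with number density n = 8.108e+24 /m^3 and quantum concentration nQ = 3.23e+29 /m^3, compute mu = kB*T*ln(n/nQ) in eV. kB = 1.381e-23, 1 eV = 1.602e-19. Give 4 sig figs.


Step 1: n/nQ = 8.108e+24/3.23e+29 = 2.51e-05
Step 2: ln(n/nQ) = -10.59
Step 3: mu = kB*T*ln(n/nQ) = 1.013e-20*-10.59 = -1.073e-19 J
Step 4: Convert to eV: -1.073e-19/1.602e-19 = -0.6698 eV

-0.6698


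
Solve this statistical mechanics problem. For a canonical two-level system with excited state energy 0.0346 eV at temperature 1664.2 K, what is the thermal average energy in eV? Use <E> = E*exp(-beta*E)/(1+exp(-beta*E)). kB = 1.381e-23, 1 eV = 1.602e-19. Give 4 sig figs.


Step 1: beta*E = 0.0346*1.602e-19/(1.381e-23*1664.2) = 0.2412
Step 2: exp(-beta*E) = 0.7857
Step 3: <E> = 0.0346*0.7857/(1+0.7857) = 0.01522 eV

0.01522


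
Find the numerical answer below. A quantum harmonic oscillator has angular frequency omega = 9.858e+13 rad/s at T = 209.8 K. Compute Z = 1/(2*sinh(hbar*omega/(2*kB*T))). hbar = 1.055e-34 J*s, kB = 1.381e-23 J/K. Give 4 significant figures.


Step 1: Compute x = hbar*omega/(kB*T) = 1.055e-34*9.858e+13/(1.381e-23*209.8) = 3.59
Step 2: x/2 = 1.795
Step 3: sinh(x/2) = 2.926
Step 4: Z = 1/(2*2.926) = 0.1709

0.1709


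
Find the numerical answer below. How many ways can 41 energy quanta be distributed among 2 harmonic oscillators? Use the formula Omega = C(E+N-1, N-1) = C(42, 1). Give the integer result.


Step 1: Use binomial coefficient C(42, 1)
Step 2: Numerator = 42! / 41!
Step 3: Denominator = 1!
Step 4: Omega = 42

42


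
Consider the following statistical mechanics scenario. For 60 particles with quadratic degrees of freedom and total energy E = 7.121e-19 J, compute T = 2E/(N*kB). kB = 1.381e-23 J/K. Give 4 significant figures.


Step 1: Numerator = 2*E = 2*7.121e-19 = 1.424e-18 J
Step 2: Denominator = N*kB = 60*1.381e-23 = 8.286e-22
Step 3: T = 1.424e-18 / 8.286e-22 = 1719 K

1719


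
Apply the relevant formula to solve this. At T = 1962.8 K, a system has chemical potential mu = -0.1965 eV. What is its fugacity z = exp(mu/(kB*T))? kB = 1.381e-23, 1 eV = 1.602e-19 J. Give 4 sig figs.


Step 1: Convert mu to Joules: -0.1965*1.602e-19 = -3.148e-20 J
Step 2: kB*T = 1.381e-23*1962.8 = 2.711e-20 J
Step 3: mu/(kB*T) = -1.161
Step 4: z = exp(-1.161) = 0.3131

0.3131


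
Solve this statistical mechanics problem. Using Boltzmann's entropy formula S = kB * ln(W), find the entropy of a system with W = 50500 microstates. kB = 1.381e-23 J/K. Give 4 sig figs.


Step 1: ln(W) = ln(50500) = 10.83
Step 2: S = kB * ln(W) = 1.381e-23 * 10.83
Step 3: S = 1.496e-22 J/K

1.496e-22


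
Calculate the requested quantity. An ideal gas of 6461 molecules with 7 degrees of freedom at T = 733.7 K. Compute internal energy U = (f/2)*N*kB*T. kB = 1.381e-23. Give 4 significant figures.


Step 1: f/2 = 7/2 = 3.5
Step 2: N*kB*T = 6461*1.381e-23*733.7 = 6.547e-17
Step 3: U = 3.5 * 6.547e-17 = 2.291e-16 J

2.291e-16


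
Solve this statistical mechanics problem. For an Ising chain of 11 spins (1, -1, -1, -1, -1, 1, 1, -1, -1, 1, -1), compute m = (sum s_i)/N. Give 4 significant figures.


Step 1: Count up spins (+1): 4, down spins (-1): 7
Step 2: Total magnetization M = 4 - 7 = -3
Step 3: m = M/N = -3/11 = -0.2727

-0.2727


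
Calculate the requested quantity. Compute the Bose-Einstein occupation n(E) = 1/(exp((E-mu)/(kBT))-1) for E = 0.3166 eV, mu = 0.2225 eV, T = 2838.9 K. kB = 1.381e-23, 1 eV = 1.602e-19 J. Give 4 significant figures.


Step 1: (E - mu) = 0.0941 eV
Step 2: x = (E-mu)*eV/(kB*T) = 0.0941*1.602e-19/(1.381e-23*2838.9) = 0.3845
Step 3: exp(x) = 1.469
Step 4: n = 1/(exp(x)-1) = 2.133

2.133


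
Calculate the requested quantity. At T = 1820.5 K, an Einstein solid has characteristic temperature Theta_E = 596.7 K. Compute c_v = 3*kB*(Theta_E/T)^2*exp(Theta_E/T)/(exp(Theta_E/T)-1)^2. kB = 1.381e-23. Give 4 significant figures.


Step 1: x = Theta_E/T = 596.7/1820.5 = 0.3278
Step 2: x^2 = 0.1074
Step 3: exp(x) = 1.388
Step 4: c_v = 3*1.381e-23*0.1074*1.388/(1.388-1)^2 = 4.106e-23

4.106e-23


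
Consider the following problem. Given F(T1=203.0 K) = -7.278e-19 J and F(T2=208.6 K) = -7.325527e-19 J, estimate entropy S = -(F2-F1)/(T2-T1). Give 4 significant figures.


Step 1: dF = F2 - F1 = -7.325527e-19 - (-7.278e-19) = -4.7527e-21 J
Step 2: dT = T2 - T1 = 208.6 - 203.0 = 5.6 K
Step 3: S = -dF/dT = -(-4.7527e-21)/5.6 = 8.487e-22 J/K

8.487e-22


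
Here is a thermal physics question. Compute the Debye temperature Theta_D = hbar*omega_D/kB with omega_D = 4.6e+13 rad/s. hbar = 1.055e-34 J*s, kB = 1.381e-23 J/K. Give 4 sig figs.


Step 1: hbar*omega_D = 1.055e-34 * 4.6e+13 = 4.853e-21 J
Step 2: Theta_D = 4.853e-21 / 1.381e-23
Step 3: Theta_D = 351.4 K

351.4


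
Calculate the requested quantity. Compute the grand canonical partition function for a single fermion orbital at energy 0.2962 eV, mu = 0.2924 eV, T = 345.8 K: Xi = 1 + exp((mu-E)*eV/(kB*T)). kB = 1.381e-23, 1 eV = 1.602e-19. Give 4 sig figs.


Step 1: (mu - E) = 0.2924 - 0.2962 = -0.0038 eV
Step 2: x = (mu-E)*eV/(kB*T) = -0.0038*1.602e-19/(1.381e-23*345.8) = -0.1275
Step 3: exp(x) = 0.8803
Step 4: Xi = 1 + 0.8803 = 1.88

1.88


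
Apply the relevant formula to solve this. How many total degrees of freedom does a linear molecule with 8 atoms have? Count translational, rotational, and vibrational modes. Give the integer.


Step 1: Translational DOF = 3
Step 2: Rotational DOF (linear) = 2
Step 3: Vibrational DOF = 3*8 - 5 = 19
Step 4: Total = 3 + 2 + 19 = 24

24


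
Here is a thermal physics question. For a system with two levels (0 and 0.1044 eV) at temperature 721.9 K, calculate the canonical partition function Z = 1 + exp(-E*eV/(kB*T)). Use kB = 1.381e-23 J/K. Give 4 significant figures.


Step 1: Compute beta*E = E*eV/(kB*T) = 0.1044*1.602e-19/(1.381e-23*721.9) = 1.678
Step 2: exp(-beta*E) = exp(-1.678) = 0.1868
Step 3: Z = 1 + 0.1868 = 1.187

1.187


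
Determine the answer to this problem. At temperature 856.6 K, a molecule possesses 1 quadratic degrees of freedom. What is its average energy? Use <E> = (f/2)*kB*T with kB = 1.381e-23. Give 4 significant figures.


Step 1: f/2 = 1/2 = 0.5
Step 2: kB*T = 1.381e-23 * 856.6 = 1.183e-20
Step 3: <E> = 0.5 * 1.183e-20 = 5.915e-21 J

5.915e-21


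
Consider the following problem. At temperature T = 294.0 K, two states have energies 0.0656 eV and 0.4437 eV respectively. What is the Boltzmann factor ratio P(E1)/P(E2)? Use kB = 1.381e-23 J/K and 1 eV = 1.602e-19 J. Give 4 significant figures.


Step 1: Compute energy difference dE = E1 - E2 = 0.0656 - 0.4437 = -0.3781 eV
Step 2: Convert to Joules: dE_J = -0.3781 * 1.602e-19 = -6.057e-20 J
Step 3: Compute exponent = -dE_J / (kB * T) = -(-6.057e-20) / (1.381e-23 * 294.0) = 14.92
Step 4: P(E1)/P(E2) = exp(14.92) = 3.013e+06

3.013e+06


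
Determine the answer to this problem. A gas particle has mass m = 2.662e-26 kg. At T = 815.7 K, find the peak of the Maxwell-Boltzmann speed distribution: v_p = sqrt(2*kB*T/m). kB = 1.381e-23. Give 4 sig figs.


Step 1: Numerator = 2*kB*T = 2*1.381e-23*815.7 = 2.253e-20
Step 2: Ratio = 2.253e-20 / 2.662e-26 = 8.463e+05
Step 3: v_p = sqrt(8.463e+05) = 920 m/s

920


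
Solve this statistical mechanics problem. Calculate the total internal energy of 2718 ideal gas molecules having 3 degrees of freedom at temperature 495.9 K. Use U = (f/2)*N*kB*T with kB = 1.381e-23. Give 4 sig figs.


Step 1: f/2 = 3/2 = 1.5
Step 2: N*kB*T = 2718*1.381e-23*495.9 = 1.861e-17
Step 3: U = 1.5 * 1.861e-17 = 2.792e-17 J

2.792e-17


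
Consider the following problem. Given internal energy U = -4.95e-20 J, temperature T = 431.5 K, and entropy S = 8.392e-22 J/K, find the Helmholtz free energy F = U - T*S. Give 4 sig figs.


Step 1: T*S = 431.5 * 8.392e-22 = 3.621e-19 J
Step 2: F = U - T*S = -4.95e-20 - 3.621e-19
Step 3: F = -4.116e-19 J

-4.116e-19


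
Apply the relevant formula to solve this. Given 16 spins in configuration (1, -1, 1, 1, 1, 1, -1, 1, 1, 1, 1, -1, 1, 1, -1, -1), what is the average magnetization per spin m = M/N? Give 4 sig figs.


Step 1: Count up spins (+1): 11, down spins (-1): 5
Step 2: Total magnetization M = 11 - 5 = 6
Step 3: m = M/N = 6/16 = 0.375

0.375


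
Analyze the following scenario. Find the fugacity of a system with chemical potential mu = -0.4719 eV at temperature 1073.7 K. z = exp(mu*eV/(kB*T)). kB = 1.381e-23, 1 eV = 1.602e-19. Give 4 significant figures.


Step 1: Convert mu to Joules: -0.4719*1.602e-19 = -7.56e-20 J
Step 2: kB*T = 1.381e-23*1073.7 = 1.483e-20 J
Step 3: mu/(kB*T) = -5.098
Step 4: z = exp(-5.098) = 0.006106

0.006106


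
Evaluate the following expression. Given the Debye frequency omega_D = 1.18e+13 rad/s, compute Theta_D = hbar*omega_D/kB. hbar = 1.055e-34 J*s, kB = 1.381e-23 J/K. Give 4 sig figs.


Step 1: hbar*omega_D = 1.055e-34 * 1.18e+13 = 1.245e-21 J
Step 2: Theta_D = 1.245e-21 / 1.381e-23
Step 3: Theta_D = 90.14 K

90.14


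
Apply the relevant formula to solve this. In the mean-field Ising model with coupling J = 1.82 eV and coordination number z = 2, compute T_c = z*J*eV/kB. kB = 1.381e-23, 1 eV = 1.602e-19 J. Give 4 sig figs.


Step 1: z*J = 2*1.82 = 3.64 eV
Step 2: Convert to Joules: 3.64*1.602e-19 = 5.831e-19 J
Step 3: T_c = 5.831e-19 / 1.381e-23 = 4.223e+04 K

4.223e+04


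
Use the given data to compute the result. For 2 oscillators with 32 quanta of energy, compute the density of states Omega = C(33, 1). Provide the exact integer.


Step 1: Use binomial coefficient C(33, 1)
Step 2: Numerator = 33! / 32!
Step 3: Denominator = 1!
Step 4: Omega = 33

33


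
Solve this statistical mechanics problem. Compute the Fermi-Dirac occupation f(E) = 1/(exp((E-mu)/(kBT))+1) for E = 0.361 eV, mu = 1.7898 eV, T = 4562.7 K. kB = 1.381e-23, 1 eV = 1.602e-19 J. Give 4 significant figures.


Step 1: (E - mu) = 0.361 - 1.7898 = -1.429 eV
Step 2: Convert: (E-mu)*eV = -2.289e-19 J
Step 3: x = (E-mu)*eV/(kB*T) = -3.633
Step 4: f = 1/(exp(-3.633)+1) = 0.9742

0.9742


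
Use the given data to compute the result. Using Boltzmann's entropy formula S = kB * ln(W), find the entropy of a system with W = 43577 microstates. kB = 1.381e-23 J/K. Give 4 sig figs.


Step 1: ln(W) = ln(43577) = 10.68
Step 2: S = kB * ln(W) = 1.381e-23 * 10.68
Step 3: S = 1.475e-22 J/K

1.475e-22


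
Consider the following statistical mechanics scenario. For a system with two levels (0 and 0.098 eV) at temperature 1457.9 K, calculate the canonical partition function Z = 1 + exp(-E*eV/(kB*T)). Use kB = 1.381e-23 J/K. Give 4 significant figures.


Step 1: Compute beta*E = E*eV/(kB*T) = 0.098*1.602e-19/(1.381e-23*1457.9) = 0.7798
Step 2: exp(-beta*E) = exp(-0.7798) = 0.4585
Step 3: Z = 1 + 0.4585 = 1.459

1.459


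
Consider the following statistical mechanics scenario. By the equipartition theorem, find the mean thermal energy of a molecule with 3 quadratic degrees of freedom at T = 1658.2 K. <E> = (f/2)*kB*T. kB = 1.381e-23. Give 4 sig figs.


Step 1: f/2 = 3/2 = 1.5
Step 2: kB*T = 1.381e-23 * 1658.2 = 2.29e-20
Step 3: <E> = 1.5 * 2.29e-20 = 3.435e-20 J

3.435e-20


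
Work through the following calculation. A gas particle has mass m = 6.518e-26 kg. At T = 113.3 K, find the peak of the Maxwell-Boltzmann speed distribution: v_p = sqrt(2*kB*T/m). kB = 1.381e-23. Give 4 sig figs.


Step 1: Numerator = 2*kB*T = 2*1.381e-23*113.3 = 3.129e-21
Step 2: Ratio = 3.129e-21 / 6.518e-26 = 4.801e+04
Step 3: v_p = sqrt(4.801e+04) = 219.1 m/s

219.1


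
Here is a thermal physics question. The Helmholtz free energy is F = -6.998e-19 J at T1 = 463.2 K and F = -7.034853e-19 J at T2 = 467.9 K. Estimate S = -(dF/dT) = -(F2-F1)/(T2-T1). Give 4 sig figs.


Step 1: dF = F2 - F1 = -7.034853e-19 - (-6.998e-19) = -3.6853e-21 J
Step 2: dT = T2 - T1 = 467.9 - 463.2 = 4.7 K
Step 3: S = -dF/dT = -(-3.6853e-21)/4.7 = 7.841e-22 J/K

7.841e-22


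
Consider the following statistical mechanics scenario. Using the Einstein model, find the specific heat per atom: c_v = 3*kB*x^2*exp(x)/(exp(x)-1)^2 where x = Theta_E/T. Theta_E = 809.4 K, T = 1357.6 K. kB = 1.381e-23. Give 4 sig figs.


Step 1: x = Theta_E/T = 809.4/1357.6 = 0.5962
Step 2: x^2 = 0.3555
Step 3: exp(x) = 1.815
Step 4: c_v = 3*1.381e-23*0.3555*1.815/(1.815-1)^2 = 4.022e-23

4.022e-23


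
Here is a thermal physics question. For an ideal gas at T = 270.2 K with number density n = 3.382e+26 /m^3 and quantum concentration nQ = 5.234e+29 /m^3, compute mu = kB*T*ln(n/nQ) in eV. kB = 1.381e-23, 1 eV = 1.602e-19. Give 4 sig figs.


Step 1: n/nQ = 3.382e+26/5.234e+29 = 0.0006462
Step 2: ln(n/nQ) = -7.344
Step 3: mu = kB*T*ln(n/nQ) = 3.731e-21*-7.344 = -2.741e-20 J
Step 4: Convert to eV: -2.741e-20/1.602e-19 = -0.1711 eV

-0.1711


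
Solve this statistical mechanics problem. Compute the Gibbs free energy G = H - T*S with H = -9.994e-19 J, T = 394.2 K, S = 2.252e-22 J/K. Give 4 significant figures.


Step 1: T*S = 394.2 * 2.252e-22 = 8.877e-20 J
Step 2: G = H - T*S = -9.994e-19 - 8.877e-20
Step 3: G = -1.088e-18 J

-1.088e-18


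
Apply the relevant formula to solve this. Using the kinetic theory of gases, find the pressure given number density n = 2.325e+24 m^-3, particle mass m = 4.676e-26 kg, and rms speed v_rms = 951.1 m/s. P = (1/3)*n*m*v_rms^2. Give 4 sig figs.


Step 1: v_rms^2 = 951.1^2 = 9.046e+05
Step 2: n*m = 2.325e+24*4.676e-26 = 0.1087
Step 3: P = (1/3)*0.1087*9.046e+05 = 3.278e+04 Pa

3.278e+04


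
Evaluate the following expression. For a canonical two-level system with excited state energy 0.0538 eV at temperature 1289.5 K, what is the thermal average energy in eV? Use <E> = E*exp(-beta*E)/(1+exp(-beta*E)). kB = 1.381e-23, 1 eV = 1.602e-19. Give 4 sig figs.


Step 1: beta*E = 0.0538*1.602e-19/(1.381e-23*1289.5) = 0.484
Step 2: exp(-beta*E) = 0.6163
Step 3: <E> = 0.0538*0.6163/(1+0.6163) = 0.02051 eV

0.02051


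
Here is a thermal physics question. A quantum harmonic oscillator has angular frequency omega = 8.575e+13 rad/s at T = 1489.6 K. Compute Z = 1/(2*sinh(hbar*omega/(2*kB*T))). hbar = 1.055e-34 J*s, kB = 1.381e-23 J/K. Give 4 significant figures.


Step 1: Compute x = hbar*omega/(kB*T) = 1.055e-34*8.575e+13/(1.381e-23*1489.6) = 0.4398
Step 2: x/2 = 0.2199
Step 3: sinh(x/2) = 0.2217
Step 4: Z = 1/(2*0.2217) = 2.256

2.256


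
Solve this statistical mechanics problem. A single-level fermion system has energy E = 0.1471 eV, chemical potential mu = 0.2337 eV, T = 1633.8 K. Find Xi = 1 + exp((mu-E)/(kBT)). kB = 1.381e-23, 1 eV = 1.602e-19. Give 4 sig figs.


Step 1: (mu - E) = 0.2337 - 0.1471 = 0.0866 eV
Step 2: x = (mu-E)*eV/(kB*T) = 0.0866*1.602e-19/(1.381e-23*1633.8) = 0.6149
Step 3: exp(x) = 1.849
Step 4: Xi = 1 + 1.849 = 2.849

2.849


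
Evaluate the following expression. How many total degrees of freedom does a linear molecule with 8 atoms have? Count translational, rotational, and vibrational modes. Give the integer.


Step 1: Translational DOF = 3
Step 2: Rotational DOF (linear) = 2
Step 3: Vibrational DOF = 3*8 - 5 = 19
Step 4: Total = 3 + 2 + 19 = 24

24


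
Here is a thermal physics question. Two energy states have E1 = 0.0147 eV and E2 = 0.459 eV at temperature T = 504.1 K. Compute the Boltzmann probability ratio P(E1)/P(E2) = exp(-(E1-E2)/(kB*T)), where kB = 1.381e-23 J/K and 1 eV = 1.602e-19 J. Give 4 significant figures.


Step 1: Compute energy difference dE = E1 - E2 = 0.0147 - 0.459 = -0.4443 eV
Step 2: Convert to Joules: dE_J = -0.4443 * 1.602e-19 = -7.118e-20 J
Step 3: Compute exponent = -dE_J / (kB * T) = -(-7.118e-20) / (1.381e-23 * 504.1) = 10.22
Step 4: P(E1)/P(E2) = exp(10.22) = 2.756e+04

2.756e+04


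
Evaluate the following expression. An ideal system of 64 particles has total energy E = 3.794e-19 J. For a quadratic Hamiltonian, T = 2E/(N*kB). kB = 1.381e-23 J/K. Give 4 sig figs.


Step 1: Numerator = 2*E = 2*3.794e-19 = 7.588e-19 J
Step 2: Denominator = N*kB = 64*1.381e-23 = 8.838e-22
Step 3: T = 7.588e-19 / 8.838e-22 = 858.5 K

858.5


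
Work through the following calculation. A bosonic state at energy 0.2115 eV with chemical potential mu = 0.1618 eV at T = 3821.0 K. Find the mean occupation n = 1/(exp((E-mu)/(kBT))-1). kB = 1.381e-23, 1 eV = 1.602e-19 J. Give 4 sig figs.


Step 1: (E - mu) = 0.0497 eV
Step 2: x = (E-mu)*eV/(kB*T) = 0.0497*1.602e-19/(1.381e-23*3821.0) = 0.1509
Step 3: exp(x) = 1.163
Step 4: n = 1/(exp(x)-1) = 6.14

6.14


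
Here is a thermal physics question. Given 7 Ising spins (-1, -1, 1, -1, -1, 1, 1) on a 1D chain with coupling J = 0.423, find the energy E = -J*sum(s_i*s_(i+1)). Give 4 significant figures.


Step 1: Nearest-neighbor products: 1, -1, -1, 1, -1, 1
Step 2: Sum of products = 0
Step 3: E = -0.423 * 0 = 0

0


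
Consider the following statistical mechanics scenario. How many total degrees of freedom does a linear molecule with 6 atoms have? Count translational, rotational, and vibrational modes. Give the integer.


Step 1: Translational DOF = 3
Step 2: Rotational DOF (linear) = 2
Step 3: Vibrational DOF = 3*6 - 5 = 13
Step 4: Total = 3 + 2 + 13 = 18

18


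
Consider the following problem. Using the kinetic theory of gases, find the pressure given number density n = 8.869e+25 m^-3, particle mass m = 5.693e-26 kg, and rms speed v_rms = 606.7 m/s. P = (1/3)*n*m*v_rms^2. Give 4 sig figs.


Step 1: v_rms^2 = 606.7^2 = 3.681e+05
Step 2: n*m = 8.869e+25*5.693e-26 = 5.049
Step 3: P = (1/3)*5.049*3.681e+05 = 6.195e+05 Pa

6.195e+05


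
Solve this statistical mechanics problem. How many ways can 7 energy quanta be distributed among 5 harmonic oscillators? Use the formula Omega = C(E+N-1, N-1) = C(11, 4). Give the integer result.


Step 1: Use binomial coefficient C(11, 4)
Step 2: Numerator = 11! / 7!
Step 3: Denominator = 4!
Step 4: Omega = 330

330


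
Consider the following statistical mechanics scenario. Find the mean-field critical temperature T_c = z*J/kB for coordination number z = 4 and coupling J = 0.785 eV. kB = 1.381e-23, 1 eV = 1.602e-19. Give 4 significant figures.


Step 1: z*J = 4*0.785 = 3.14 eV
Step 2: Convert to Joules: 3.14*1.602e-19 = 5.03e-19 J
Step 3: T_c = 5.03e-19 / 1.381e-23 = 3.642e+04 K

3.642e+04


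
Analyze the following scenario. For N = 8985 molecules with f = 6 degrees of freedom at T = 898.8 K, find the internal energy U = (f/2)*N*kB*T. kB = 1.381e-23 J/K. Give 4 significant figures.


Step 1: f/2 = 6/2 = 3.0
Step 2: N*kB*T = 8985*1.381e-23*898.8 = 1.115e-16
Step 3: U = 3.0 * 1.115e-16 = 3.346e-16 J

3.346e-16


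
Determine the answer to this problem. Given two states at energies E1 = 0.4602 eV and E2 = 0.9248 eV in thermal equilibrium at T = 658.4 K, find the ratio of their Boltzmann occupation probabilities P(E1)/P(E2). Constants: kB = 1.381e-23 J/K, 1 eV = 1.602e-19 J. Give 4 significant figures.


Step 1: Compute energy difference dE = E1 - E2 = 0.4602 - 0.9248 = -0.4646 eV
Step 2: Convert to Joules: dE_J = -0.4646 * 1.602e-19 = -7.443e-20 J
Step 3: Compute exponent = -dE_J / (kB * T) = -(-7.443e-20) / (1.381e-23 * 658.4) = 8.186
Step 4: P(E1)/P(E2) = exp(8.186) = 3589

3589


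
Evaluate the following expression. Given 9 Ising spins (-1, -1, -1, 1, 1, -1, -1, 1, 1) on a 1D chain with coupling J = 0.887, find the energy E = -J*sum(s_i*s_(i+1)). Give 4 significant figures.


Step 1: Nearest-neighbor products: 1, 1, -1, 1, -1, 1, -1, 1
Step 2: Sum of products = 2
Step 3: E = -0.887 * 2 = -1.774

-1.774


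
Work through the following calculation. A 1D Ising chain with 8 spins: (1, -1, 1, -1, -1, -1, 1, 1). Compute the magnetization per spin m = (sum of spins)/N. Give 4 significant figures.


Step 1: Count up spins (+1): 4, down spins (-1): 4
Step 2: Total magnetization M = 4 - 4 = 0
Step 3: m = M/N = 0/8 = 0

0


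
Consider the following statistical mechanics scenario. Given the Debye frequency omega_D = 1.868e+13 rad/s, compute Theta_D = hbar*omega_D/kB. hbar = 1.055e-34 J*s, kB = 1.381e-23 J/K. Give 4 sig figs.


Step 1: hbar*omega_D = 1.055e-34 * 1.868e+13 = 1.971e-21 J
Step 2: Theta_D = 1.971e-21 / 1.381e-23
Step 3: Theta_D = 142.7 K

142.7


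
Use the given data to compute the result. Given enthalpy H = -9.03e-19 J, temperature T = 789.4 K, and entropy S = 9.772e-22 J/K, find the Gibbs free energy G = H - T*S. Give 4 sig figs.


Step 1: T*S = 789.4 * 9.772e-22 = 7.714e-19 J
Step 2: G = H - T*S = -9.03e-19 - 7.714e-19
Step 3: G = -1.674e-18 J

-1.674e-18


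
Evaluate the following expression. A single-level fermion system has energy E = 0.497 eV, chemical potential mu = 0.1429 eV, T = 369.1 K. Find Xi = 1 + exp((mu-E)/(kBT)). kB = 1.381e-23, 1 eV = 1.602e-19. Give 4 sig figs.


Step 1: (mu - E) = 0.1429 - 0.497 = -0.3541 eV
Step 2: x = (mu-E)*eV/(kB*T) = -0.3541*1.602e-19/(1.381e-23*369.1) = -11.13
Step 3: exp(x) = 1.468e-05
Step 4: Xi = 1 + 1.468e-05 = 1

1


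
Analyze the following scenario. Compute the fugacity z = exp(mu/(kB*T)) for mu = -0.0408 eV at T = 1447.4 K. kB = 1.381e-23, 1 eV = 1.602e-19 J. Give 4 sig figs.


Step 1: Convert mu to Joules: -0.0408*1.602e-19 = -6.536e-21 J
Step 2: kB*T = 1.381e-23*1447.4 = 1.999e-20 J
Step 3: mu/(kB*T) = -0.327
Step 4: z = exp(-0.327) = 0.7211

0.7211


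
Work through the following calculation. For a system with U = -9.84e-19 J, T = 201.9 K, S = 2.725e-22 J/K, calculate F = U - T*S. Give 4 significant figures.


Step 1: T*S = 201.9 * 2.725e-22 = 5.502e-20 J
Step 2: F = U - T*S = -9.84e-19 - 5.502e-20
Step 3: F = -1.039e-18 J

-1.039e-18


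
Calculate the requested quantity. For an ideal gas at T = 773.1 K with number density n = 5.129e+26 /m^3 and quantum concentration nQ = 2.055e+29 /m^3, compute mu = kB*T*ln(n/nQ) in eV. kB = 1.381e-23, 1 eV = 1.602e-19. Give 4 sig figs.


Step 1: n/nQ = 5.129e+26/2.055e+29 = 0.002496
Step 2: ln(n/nQ) = -5.993
Step 3: mu = kB*T*ln(n/nQ) = 1.068e-20*-5.993 = -6.399e-20 J
Step 4: Convert to eV: -6.399e-20/1.602e-19 = -0.3994 eV

-0.3994


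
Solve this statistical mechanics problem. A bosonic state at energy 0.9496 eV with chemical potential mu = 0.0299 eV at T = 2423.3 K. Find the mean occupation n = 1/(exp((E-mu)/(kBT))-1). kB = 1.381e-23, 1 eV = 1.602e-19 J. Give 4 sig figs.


Step 1: (E - mu) = 0.9197 eV
Step 2: x = (E-mu)*eV/(kB*T) = 0.9197*1.602e-19/(1.381e-23*2423.3) = 4.403
Step 3: exp(x) = 81.66
Step 4: n = 1/(exp(x)-1) = 0.0124

0.0124


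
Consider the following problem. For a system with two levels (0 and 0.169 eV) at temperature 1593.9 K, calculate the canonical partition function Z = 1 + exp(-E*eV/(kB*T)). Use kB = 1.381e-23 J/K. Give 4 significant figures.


Step 1: Compute beta*E = E*eV/(kB*T) = 0.169*1.602e-19/(1.381e-23*1593.9) = 1.23
Step 2: exp(-beta*E) = exp(-1.23) = 0.2923
Step 3: Z = 1 + 0.2923 = 1.292

1.292


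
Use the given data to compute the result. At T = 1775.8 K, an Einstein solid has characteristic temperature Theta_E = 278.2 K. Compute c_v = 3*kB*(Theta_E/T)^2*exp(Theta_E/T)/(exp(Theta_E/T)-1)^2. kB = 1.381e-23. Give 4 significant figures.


Step 1: x = Theta_E/T = 278.2/1775.8 = 0.1567
Step 2: x^2 = 0.02454
Step 3: exp(x) = 1.17
Step 4: c_v = 3*1.381e-23*0.02454*1.17/(1.17-1)^2 = 4.135e-23

4.135e-23


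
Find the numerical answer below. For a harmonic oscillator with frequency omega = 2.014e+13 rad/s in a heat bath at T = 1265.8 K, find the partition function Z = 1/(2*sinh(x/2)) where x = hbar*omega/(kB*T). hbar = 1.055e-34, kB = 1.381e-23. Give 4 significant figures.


Step 1: Compute x = hbar*omega/(kB*T) = 1.055e-34*2.014e+13/(1.381e-23*1265.8) = 0.1215
Step 2: x/2 = 0.06077
Step 3: sinh(x/2) = 0.06081
Step 4: Z = 1/(2*0.06081) = 8.222

8.222


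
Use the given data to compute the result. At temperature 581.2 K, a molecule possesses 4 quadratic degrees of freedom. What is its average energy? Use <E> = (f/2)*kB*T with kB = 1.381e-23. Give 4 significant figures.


Step 1: f/2 = 4/2 = 2
Step 2: kB*T = 1.381e-23 * 581.2 = 8.026e-21
Step 3: <E> = 2 * 8.026e-21 = 1.605e-20 J

1.605e-20


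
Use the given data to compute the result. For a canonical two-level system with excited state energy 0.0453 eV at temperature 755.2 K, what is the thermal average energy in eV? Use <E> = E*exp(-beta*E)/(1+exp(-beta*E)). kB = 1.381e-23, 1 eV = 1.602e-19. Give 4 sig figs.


Step 1: beta*E = 0.0453*1.602e-19/(1.381e-23*755.2) = 0.6958
Step 2: exp(-beta*E) = 0.4987
Step 3: <E> = 0.0453*0.4987/(1+0.4987) = 0.01507 eV

0.01507


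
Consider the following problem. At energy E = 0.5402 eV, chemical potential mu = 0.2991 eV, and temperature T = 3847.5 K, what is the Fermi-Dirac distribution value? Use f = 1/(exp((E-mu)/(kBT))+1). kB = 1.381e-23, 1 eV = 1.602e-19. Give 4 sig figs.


Step 1: (E - mu) = 0.5402 - 0.2991 = 0.2411 eV
Step 2: Convert: (E-mu)*eV = 3.862e-20 J
Step 3: x = (E-mu)*eV/(kB*T) = 0.7269
Step 4: f = 1/(exp(0.7269)+1) = 0.3259

0.3259


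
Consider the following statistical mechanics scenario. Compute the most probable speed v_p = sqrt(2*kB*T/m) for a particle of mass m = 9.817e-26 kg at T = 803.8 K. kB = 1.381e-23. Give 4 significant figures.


Step 1: Numerator = 2*kB*T = 2*1.381e-23*803.8 = 2.22e-20
Step 2: Ratio = 2.22e-20 / 9.817e-26 = 2.261e+05
Step 3: v_p = sqrt(2.261e+05) = 475.6 m/s

475.6


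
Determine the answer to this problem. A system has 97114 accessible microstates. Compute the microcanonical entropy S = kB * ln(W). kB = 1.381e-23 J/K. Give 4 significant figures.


Step 1: ln(W) = ln(97114) = 11.48
Step 2: S = kB * ln(W) = 1.381e-23 * 11.48
Step 3: S = 1.586e-22 J/K

1.586e-22


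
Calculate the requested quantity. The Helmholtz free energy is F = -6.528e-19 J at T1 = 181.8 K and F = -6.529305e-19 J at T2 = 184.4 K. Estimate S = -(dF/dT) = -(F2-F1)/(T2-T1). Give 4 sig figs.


Step 1: dF = F2 - F1 = -6.529305e-19 - (-6.528e-19) = -1.305e-22 J
Step 2: dT = T2 - T1 = 184.4 - 181.8 = 2.6 K
Step 3: S = -dF/dT = -(-1.305e-22)/2.6 = 5.019e-23 J/K

5.019e-23


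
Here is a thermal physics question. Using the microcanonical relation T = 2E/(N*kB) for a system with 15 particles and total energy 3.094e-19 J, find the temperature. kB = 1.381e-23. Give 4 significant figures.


Step 1: Numerator = 2*E = 2*3.094e-19 = 6.188e-19 J
Step 2: Denominator = N*kB = 15*1.381e-23 = 2.071e-22
Step 3: T = 6.188e-19 / 2.071e-22 = 2987 K

2987


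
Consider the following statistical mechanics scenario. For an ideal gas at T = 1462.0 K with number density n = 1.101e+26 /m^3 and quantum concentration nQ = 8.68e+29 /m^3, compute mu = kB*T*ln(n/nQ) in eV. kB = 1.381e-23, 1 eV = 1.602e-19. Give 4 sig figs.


Step 1: n/nQ = 1.101e+26/8.68e+29 = 0.0001268
Step 2: ln(n/nQ) = -8.973
Step 3: mu = kB*T*ln(n/nQ) = 2.019e-20*-8.973 = -1.812e-19 J
Step 4: Convert to eV: -1.812e-19/1.602e-19 = -1.131 eV

-1.131


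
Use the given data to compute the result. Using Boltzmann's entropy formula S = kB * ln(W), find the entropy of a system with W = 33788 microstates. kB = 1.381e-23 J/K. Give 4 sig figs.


Step 1: ln(W) = ln(33788) = 10.43
Step 2: S = kB * ln(W) = 1.381e-23 * 10.43
Step 3: S = 1.44e-22 J/K

1.44e-22


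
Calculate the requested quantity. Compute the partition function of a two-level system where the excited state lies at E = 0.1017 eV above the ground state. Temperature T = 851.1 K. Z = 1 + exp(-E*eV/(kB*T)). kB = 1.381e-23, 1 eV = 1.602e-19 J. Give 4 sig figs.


Step 1: Compute beta*E = E*eV/(kB*T) = 0.1017*1.602e-19/(1.381e-23*851.1) = 1.386
Step 2: exp(-beta*E) = exp(-1.386) = 0.25
Step 3: Z = 1 + 0.25 = 1.25

1.25


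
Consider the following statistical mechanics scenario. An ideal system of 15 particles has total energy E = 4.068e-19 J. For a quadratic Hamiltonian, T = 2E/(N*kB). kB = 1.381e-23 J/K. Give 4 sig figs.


Step 1: Numerator = 2*E = 2*4.068e-19 = 8.136e-19 J
Step 2: Denominator = N*kB = 15*1.381e-23 = 2.071e-22
Step 3: T = 8.136e-19 / 2.071e-22 = 3928 K

3928


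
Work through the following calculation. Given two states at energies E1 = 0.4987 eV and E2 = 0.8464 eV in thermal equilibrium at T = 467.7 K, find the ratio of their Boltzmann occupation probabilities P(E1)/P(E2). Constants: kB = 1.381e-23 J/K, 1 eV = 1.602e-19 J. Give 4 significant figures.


Step 1: Compute energy difference dE = E1 - E2 = 0.4987 - 0.8464 = -0.3477 eV
Step 2: Convert to Joules: dE_J = -0.3477 * 1.602e-19 = -5.57e-20 J
Step 3: Compute exponent = -dE_J / (kB * T) = -(-5.57e-20) / (1.381e-23 * 467.7) = 8.624
Step 4: P(E1)/P(E2) = exp(8.624) = 5563

5563


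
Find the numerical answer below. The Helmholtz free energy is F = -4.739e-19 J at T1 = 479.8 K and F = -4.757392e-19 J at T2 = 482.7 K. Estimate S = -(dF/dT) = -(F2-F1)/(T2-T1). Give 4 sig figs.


Step 1: dF = F2 - F1 = -4.757392e-19 - (-4.739e-19) = -1.8392e-21 J
Step 2: dT = T2 - T1 = 482.7 - 479.8 = 2.9 K
Step 3: S = -dF/dT = -(-1.8392e-21)/2.9 = 6.342e-22 J/K

6.342e-22


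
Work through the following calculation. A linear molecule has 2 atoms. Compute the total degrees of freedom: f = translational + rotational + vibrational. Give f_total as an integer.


Step 1: Translational DOF = 3
Step 2: Rotational DOF (linear) = 2
Step 3: Vibrational DOF = 3*2 - 5 = 1
Step 4: Total = 3 + 2 + 1 = 6

6


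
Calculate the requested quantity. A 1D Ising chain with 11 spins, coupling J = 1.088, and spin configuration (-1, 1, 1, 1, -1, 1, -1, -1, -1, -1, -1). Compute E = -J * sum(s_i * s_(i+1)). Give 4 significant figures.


Step 1: Nearest-neighbor products: -1, 1, 1, -1, -1, -1, 1, 1, 1, 1
Step 2: Sum of products = 2
Step 3: E = -1.088 * 2 = -2.176

-2.176


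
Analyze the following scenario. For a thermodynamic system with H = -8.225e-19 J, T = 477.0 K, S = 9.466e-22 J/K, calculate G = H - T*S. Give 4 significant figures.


Step 1: T*S = 477.0 * 9.466e-22 = 4.515e-19 J
Step 2: G = H - T*S = -8.225e-19 - 4.515e-19
Step 3: G = -1.274e-18 J

-1.274e-18


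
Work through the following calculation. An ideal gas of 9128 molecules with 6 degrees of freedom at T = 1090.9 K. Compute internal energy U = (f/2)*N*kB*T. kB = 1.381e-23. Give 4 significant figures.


Step 1: f/2 = 6/2 = 3.0
Step 2: N*kB*T = 9128*1.381e-23*1090.9 = 1.375e-16
Step 3: U = 3.0 * 1.375e-16 = 4.125e-16 J

4.125e-16


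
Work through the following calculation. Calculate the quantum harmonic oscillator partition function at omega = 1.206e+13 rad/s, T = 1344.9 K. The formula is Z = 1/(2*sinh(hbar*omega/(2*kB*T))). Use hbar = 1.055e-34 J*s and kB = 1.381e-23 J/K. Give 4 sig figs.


Step 1: Compute x = hbar*omega/(kB*T) = 1.055e-34*1.206e+13/(1.381e-23*1344.9) = 0.0685
Step 2: x/2 = 0.03425
Step 3: sinh(x/2) = 0.03426
Step 4: Z = 1/(2*0.03426) = 14.59

14.59


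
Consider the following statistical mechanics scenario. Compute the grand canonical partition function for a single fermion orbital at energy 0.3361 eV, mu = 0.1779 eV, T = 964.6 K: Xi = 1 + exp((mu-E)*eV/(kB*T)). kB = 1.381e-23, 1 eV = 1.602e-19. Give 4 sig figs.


Step 1: (mu - E) = 0.1779 - 0.3361 = -0.1582 eV
Step 2: x = (mu-E)*eV/(kB*T) = -0.1582*1.602e-19/(1.381e-23*964.6) = -1.903
Step 3: exp(x) = 0.1492
Step 4: Xi = 1 + 0.1492 = 1.149

1.149


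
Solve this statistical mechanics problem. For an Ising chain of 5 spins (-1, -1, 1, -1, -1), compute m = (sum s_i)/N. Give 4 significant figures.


Step 1: Count up spins (+1): 1, down spins (-1): 4
Step 2: Total magnetization M = 1 - 4 = -3
Step 3: m = M/N = -3/5 = -0.6

-0.6


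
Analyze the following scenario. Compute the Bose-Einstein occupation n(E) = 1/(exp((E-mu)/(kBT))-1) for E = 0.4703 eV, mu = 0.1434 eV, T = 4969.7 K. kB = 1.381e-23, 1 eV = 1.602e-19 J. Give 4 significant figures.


Step 1: (E - mu) = 0.3269 eV
Step 2: x = (E-mu)*eV/(kB*T) = 0.3269*1.602e-19/(1.381e-23*4969.7) = 0.7631
Step 3: exp(x) = 2.145
Step 4: n = 1/(exp(x)-1) = 0.8735

0.8735


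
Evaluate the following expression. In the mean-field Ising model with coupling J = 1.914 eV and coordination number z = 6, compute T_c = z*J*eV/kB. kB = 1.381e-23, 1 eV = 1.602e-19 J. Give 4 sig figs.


Step 1: z*J = 6*1.914 = 11.48 eV
Step 2: Convert to Joules: 11.48*1.602e-19 = 1.84e-18 J
Step 3: T_c = 1.84e-18 / 1.381e-23 = 1.332e+05 K

1.332e+05


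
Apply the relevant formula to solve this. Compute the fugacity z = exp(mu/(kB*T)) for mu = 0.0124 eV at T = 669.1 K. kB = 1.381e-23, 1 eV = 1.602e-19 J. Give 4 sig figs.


Step 1: Convert mu to Joules: 0.0124*1.602e-19 = 1.986e-21 J
Step 2: kB*T = 1.381e-23*669.1 = 9.24e-21 J
Step 3: mu/(kB*T) = 0.215
Step 4: z = exp(0.215) = 1.24

1.24


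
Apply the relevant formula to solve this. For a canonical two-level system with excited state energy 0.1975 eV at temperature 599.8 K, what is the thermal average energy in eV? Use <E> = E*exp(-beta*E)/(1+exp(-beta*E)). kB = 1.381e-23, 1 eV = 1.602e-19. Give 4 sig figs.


Step 1: beta*E = 0.1975*1.602e-19/(1.381e-23*599.8) = 3.82
Step 2: exp(-beta*E) = 0.02193
Step 3: <E> = 0.1975*0.02193/(1+0.02193) = 0.004239 eV

0.004239


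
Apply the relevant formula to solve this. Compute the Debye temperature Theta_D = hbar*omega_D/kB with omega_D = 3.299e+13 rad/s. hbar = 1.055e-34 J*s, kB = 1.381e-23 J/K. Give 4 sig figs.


Step 1: hbar*omega_D = 1.055e-34 * 3.299e+13 = 3.48e-21 J
Step 2: Theta_D = 3.48e-21 / 1.381e-23
Step 3: Theta_D = 252 K

252


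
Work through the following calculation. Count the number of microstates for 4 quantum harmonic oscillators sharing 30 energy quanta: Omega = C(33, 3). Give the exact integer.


Step 1: Use binomial coefficient C(33, 3)
Step 2: Numerator = 33! / 30!
Step 3: Denominator = 3!
Step 4: Omega = 5456

5456


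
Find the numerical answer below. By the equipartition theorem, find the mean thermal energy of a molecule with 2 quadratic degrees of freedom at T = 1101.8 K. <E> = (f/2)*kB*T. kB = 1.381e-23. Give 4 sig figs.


Step 1: f/2 = 2/2 = 1
Step 2: kB*T = 1.381e-23 * 1101.8 = 1.522e-20
Step 3: <E> = 1 * 1.522e-20 = 1.522e-20 J

1.522e-20


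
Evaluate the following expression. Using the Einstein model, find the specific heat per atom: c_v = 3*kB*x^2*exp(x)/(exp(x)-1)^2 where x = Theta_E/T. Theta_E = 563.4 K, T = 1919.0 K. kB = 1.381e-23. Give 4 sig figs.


Step 1: x = Theta_E/T = 563.4/1919.0 = 0.2936
Step 2: x^2 = 0.0862
Step 3: exp(x) = 1.341
Step 4: c_v = 3*1.381e-23*0.0862*1.341/(1.341-1)^2 = 4.113e-23

4.113e-23


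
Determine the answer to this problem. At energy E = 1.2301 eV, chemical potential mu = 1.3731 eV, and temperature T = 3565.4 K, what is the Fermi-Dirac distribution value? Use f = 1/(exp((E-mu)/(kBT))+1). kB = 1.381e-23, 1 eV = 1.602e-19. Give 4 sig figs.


Step 1: (E - mu) = 1.2301 - 1.3731 = -0.143 eV
Step 2: Convert: (E-mu)*eV = -2.291e-20 J
Step 3: x = (E-mu)*eV/(kB*T) = -0.4653
Step 4: f = 1/(exp(-0.4653)+1) = 0.6143

0.6143


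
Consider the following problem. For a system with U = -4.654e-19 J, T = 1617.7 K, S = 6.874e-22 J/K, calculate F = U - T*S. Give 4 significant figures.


Step 1: T*S = 1617.7 * 6.874e-22 = 1.112e-18 J
Step 2: F = U - T*S = -4.654e-19 - 1.112e-18
Step 3: F = -1.577e-18 J

-1.577e-18


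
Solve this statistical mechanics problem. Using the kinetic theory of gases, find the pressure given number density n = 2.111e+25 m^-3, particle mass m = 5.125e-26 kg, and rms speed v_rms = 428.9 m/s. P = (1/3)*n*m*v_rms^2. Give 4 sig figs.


Step 1: v_rms^2 = 428.9^2 = 1.84e+05
Step 2: n*m = 2.111e+25*5.125e-26 = 1.082
Step 3: P = (1/3)*1.082*1.84e+05 = 6.634e+04 Pa

6.634e+04


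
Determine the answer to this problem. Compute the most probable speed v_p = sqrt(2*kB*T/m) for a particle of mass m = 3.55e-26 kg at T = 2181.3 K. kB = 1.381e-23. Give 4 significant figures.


Step 1: Numerator = 2*kB*T = 2*1.381e-23*2181.3 = 6.025e-20
Step 2: Ratio = 6.025e-20 / 3.55e-26 = 1.697e+06
Step 3: v_p = sqrt(1.697e+06) = 1303 m/s

1303


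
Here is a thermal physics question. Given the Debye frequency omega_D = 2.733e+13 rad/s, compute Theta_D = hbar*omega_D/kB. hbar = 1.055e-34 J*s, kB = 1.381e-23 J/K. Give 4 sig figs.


Step 1: hbar*omega_D = 1.055e-34 * 2.733e+13 = 2.883e-21 J
Step 2: Theta_D = 2.883e-21 / 1.381e-23
Step 3: Theta_D = 208.8 K

208.8


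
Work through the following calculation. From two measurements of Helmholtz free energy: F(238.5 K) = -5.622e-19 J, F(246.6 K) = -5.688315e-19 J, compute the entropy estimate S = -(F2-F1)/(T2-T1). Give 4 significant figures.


Step 1: dF = F2 - F1 = -5.688315e-19 - (-5.622e-19) = -6.6315e-21 J
Step 2: dT = T2 - T1 = 246.6 - 238.5 = 8.1 K
Step 3: S = -dF/dT = -(-6.6315e-21)/8.1 = 8.187e-22 J/K

8.187e-22


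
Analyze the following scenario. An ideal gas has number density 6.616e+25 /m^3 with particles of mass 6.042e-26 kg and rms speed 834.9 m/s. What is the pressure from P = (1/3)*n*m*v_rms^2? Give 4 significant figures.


Step 1: v_rms^2 = 834.9^2 = 6.971e+05
Step 2: n*m = 6.616e+25*6.042e-26 = 3.997
Step 3: P = (1/3)*3.997*6.971e+05 = 9.288e+05 Pa

9.288e+05


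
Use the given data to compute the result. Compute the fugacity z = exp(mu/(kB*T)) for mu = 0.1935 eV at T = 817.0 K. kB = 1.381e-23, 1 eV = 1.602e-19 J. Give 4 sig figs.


Step 1: Convert mu to Joules: 0.1935*1.602e-19 = 3.1e-20 J
Step 2: kB*T = 1.381e-23*817.0 = 1.128e-20 J
Step 3: mu/(kB*T) = 2.747
Step 4: z = exp(2.747) = 15.6

15.6


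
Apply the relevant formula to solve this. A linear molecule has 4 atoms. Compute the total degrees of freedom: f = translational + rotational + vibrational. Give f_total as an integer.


Step 1: Translational DOF = 3
Step 2: Rotational DOF (linear) = 2
Step 3: Vibrational DOF = 3*4 - 5 = 7
Step 4: Total = 3 + 2 + 7 = 12

12


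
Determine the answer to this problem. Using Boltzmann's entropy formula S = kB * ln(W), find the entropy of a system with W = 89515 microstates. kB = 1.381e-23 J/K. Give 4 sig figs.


Step 1: ln(W) = ln(89515) = 11.4
Step 2: S = kB * ln(W) = 1.381e-23 * 11.4
Step 3: S = 1.575e-22 J/K

1.575e-22
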